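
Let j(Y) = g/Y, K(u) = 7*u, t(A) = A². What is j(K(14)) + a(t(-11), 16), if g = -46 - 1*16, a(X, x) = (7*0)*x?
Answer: -31/49 ≈ -0.63265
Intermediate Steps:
a(X, x) = 0 (a(X, x) = 0*x = 0)
g = -62 (g = -46 - 16 = -62)
j(Y) = -62/Y
j(K(14)) + a(t(-11), 16) = -62/(7*14) + 0 = -62/98 + 0 = -62*1/98 + 0 = -31/49 + 0 = -31/49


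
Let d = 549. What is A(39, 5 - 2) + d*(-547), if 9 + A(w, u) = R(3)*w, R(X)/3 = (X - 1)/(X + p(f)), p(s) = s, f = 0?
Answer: -300234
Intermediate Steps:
R(X) = 3*(-1 + X)/X (R(X) = 3*((X - 1)/(X + 0)) = 3*((-1 + X)/X) = 3*(-1 + X)/X)
A(w, u) = -9 + 2*w (A(w, u) = -9 + (3 - 3/3)*w = -9 + (3 - 3*⅓)*w = -9 + (3 - 1)*w = -9 + 2*w)
A(39, 5 - 2) + d*(-547) = (-9 + 2*39) + 549*(-547) = (-9 + 78) - 300303 = 69 - 300303 = -300234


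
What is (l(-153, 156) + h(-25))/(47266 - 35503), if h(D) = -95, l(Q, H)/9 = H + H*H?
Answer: 220333/11763 ≈ 18.731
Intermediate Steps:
l(Q, H) = 9*H + 9*H**2 (l(Q, H) = 9*(H + H*H) = 9*(H + H**2) = 9*H + 9*H**2)
(l(-153, 156) + h(-25))/(47266 - 35503) = (9*156*(1 + 156) - 95)/(47266 - 35503) = (9*156*157 - 95)/11763 = (220428 - 95)*(1/11763) = 220333*(1/11763) = 220333/11763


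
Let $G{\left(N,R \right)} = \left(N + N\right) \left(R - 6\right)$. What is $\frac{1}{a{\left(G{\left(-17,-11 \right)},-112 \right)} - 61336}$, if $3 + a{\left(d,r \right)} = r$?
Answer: $- \frac{1}{61451} \approx -1.6273 \cdot 10^{-5}$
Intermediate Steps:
$G{\left(N,R \right)} = 2 N \left(-6 + R\right)$
$a{\left(d,r \right)} = -3 + r$
$\frac{1}{a{\left(G{\left(-17,-11 \right)},-112 \right)} - 61336} = \frac{1}{\left(-3 - 112\right) - 61336} = \frac{1}{-115 - 61336} = \frac{1}{-61451} = - \frac{1}{61451}$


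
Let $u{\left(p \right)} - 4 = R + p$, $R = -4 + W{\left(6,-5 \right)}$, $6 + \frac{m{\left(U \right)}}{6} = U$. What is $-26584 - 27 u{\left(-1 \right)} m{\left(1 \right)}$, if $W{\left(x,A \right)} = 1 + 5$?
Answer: $-22534$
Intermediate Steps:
$W{\left(x,A \right)} = 6$
$m{\left(U \right)} = -36 + 6 U$
$R = 2$ ($R = -4 + 6 = 2$)
$u{\left(p \right)} = 6 + p$ ($u{\left(p \right)} = 4 + \left(2 + p\right) = 6 + p$)
$-26584 - 27 u{\left(-1 \right)} m{\left(1 \right)} = -26584 - 27 \left(6 - 1\right) \left(-36 + 6 \cdot 1\right) = -26584 - 27 \cdot 5 \left(-36 + 6\right) = -26584 - 135 \left(-30\right) = -26584 - -4050 = -26584 + 4050 = -22534$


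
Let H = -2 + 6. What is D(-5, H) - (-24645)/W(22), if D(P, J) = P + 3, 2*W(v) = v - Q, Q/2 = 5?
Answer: 8211/2 ≈ 4105.5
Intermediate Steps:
Q = 10 (Q = 2*5 = 10)
H = 4
W(v) = -5 + v/2 (W(v) = (v - 1*10)/2 = (v - 10)/2 = (-10 + v)/2 = -5 + v/2)
D(P, J) = 3 + P
D(-5, H) - (-24645)/W(22) = (3 - 5) - (-24645)/(-5 + (½)*22) = -2 - (-24645)/(-5 + 11) = -2 - (-24645)/6 = -2 - 53*(-155/2) = -2 + 8215/2 = 8211/2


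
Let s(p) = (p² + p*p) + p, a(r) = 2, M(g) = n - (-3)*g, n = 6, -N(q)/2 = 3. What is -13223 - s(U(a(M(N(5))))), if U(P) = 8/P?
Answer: -13259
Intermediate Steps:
N(q) = -6 (N(q) = -2*3 = -6)
M(g) = 6 + 3*g (M(g) = 6 - (-3)*g = 6 + 3*g)
s(p) = p + 2*p² (s(p) = (p² + p²) + p = 2*p² + p = p + 2*p²)
-13223 - s(U(a(M(N(5))))) = -13223 - 8/2*(1 + 2*(8/2)) = -13223 - 8*(½)*(1 + 2*(8*(½))) = -13223 - 4*(1 + 2*4) = -13223 - 4*(1 + 8) = -13223 - 4*9 = -13223 - 1*36 = -13223 - 36 = -13259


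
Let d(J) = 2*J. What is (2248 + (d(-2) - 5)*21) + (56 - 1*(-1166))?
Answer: 3281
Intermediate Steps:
(2248 + (d(-2) - 5)*21) + (56 - 1*(-1166)) = (2248 + (2*(-2) - 5)*21) + (56 - 1*(-1166)) = (2248 + (-4 - 5)*21) + (56 + 1166) = (2248 - 9*21) + 1222 = (2248 - 189) + 1222 = 2059 + 1222 = 3281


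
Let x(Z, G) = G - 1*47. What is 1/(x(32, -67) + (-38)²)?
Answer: 1/1330 ≈ 0.00075188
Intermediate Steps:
x(Z, G) = -47 + G (x(Z, G) = G - 47 = -47 + G)
1/(x(32, -67) + (-38)²) = 1/((-47 - 67) + (-38)²) = 1/(-114 + 1444) = 1/1330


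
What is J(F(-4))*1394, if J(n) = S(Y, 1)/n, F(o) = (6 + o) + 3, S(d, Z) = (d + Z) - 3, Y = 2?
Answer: 0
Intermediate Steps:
S(d, Z) = -3 + Z + d (S(d, Z) = (Z + d) - 3 = -3 + Z + d)
F(o) = 9 + o
J(n) = 0 (J(n) = (-3 + 1 + 2)/n = 0/n = 0)
J(F(-4))*1394 = 0*1394 = 0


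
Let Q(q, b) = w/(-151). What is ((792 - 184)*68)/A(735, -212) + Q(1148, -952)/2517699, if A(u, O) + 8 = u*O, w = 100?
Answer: -3929467362164/14810381991393 ≈ -0.26532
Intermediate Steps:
Q(q, b) = -100/151 (Q(q, b) = 100/(-151) = 100*(-1/151) = -100/151)
A(u, O) = -8 + O*u (A(u, O) = -8 + u*O = -8 + O*u)
((792 - 184)*68)/A(735, -212) + Q(1148, -952)/2517699 = ((792 - 184)*68)/(-8 - 212*735) - 100/151/2517699 = (608*68)/(-8 - 155820) - 100/151*1/2517699 = 41344/(-155828) - 100/380172549 = 41344*(-1/155828) - 100/380172549 = -10336/38957 - 100/380172549 = -3929467362164/14810381991393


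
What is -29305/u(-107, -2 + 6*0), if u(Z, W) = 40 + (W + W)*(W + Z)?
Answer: -29305/476 ≈ -61.565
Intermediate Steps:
u(Z, W) = 40 + 2*W*(W + Z) (u(Z, W) = 40 + (2*W)*(W + Z) = 40 + 2*W*(W + Z))
-29305/u(-107, -2 + 6*0) = -29305/(40 + 2*(-2 + 6*0)² + 2*(-2 + 6*0)*(-107)) = -29305/(40 + 2*(-2 + 0)² + 2*(-2 + 0)*(-107)) = -29305/(40 + 2*(-2)² + 2*(-2)*(-107)) = -29305/(40 + 2*4 + 428) = -29305/(40 + 8 + 428) = -29305/476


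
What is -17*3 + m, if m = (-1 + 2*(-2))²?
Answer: -26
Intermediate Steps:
m = 25 (m = (-1 - 4)² = (-5)² = 25)
-17*3 + m = -17*3 + 25 = -51 + 25 = -26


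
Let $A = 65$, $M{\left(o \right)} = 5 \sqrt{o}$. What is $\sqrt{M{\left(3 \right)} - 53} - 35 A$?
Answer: $-2275 + i \sqrt{53 - 5 \sqrt{3}} \approx -2275.0 + 6.6588 i$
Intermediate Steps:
$\sqrt{M{\left(3 \right)} - 53} - 35 A = \sqrt{5 \sqrt{3} - 53} - 2275 = \sqrt{-53 + 5 \sqrt{3}} - 2275 = -2275 + \sqrt{-53 + 5 \sqrt{3}}$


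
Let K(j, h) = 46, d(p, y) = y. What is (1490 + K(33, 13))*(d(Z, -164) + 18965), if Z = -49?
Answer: 28878336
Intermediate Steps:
(1490 + K(33, 13))*(d(Z, -164) + 18965) = (1490 + 46)*(-164 + 18965) = 1536*18801 = 28878336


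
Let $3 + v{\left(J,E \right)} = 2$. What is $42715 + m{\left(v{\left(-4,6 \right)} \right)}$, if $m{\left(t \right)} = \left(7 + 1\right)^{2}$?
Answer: $42779$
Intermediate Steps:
$v{\left(J,E \right)} = -1$ ($v{\left(J,E \right)} = -3 + 2 = -1$)
$m{\left(t \right)} = 64$ ($m{\left(t \right)} = 8^{2} = 64$)
$42715 + m{\left(v{\left(-4,6 \right)} \right)} = 42715 + 64 = 42779$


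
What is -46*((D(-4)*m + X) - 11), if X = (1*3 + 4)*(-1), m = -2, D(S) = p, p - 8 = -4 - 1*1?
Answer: 1104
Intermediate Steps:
p = 3 (p = 8 + (-4 - 1*1) = 8 + (-4 - 1) = 8 - 5 = 3)
D(S) = 3
X = -7 (X = (3 + 4)*(-1) = 7*(-1) = -7)
-46*((D(-4)*m + X) - 11) = -46*((3*(-2) - 7) - 11) = -46*((-6 - 7) - 11) = -46*(-13 - 11) = -46*(-24) = 1104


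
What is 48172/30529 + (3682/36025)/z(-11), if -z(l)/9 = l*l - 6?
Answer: 1796022762722/1138300477875 ≈ 1.5778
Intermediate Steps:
z(l) = 54 - 9*l**2 (z(l) = -9*(l*l - 6) = -9*(l**2 - 6) = -9*(-6 + l**2) = 54 - 9*l**2)
48172/30529 + (3682/36025)/z(-11) = 48172/30529 + (3682/36025)/(54 - 9*(-11)**2) = 48172*(1/30529) + (3682*(1/36025))/(54 - 9*121) = 48172/30529 + 3682/(36025*(54 - 1089)) = 48172/30529 + (3682/36025)/(-1035) = 48172/30529 + (3682/36025)*(-1/1035) = 48172/30529 - 3682/37285875 = 1796022762722/1138300477875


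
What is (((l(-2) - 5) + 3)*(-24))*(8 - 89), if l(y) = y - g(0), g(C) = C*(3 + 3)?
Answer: -7776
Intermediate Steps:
g(C) = 6*C (g(C) = C*6 = 6*C)
l(y) = y (l(y) = y - 6*0 = y - 1*0 = y + 0 = y)
(((l(-2) - 5) + 3)*(-24))*(8 - 89) = (((-2 - 5) + 3)*(-24))*(8 - 89) = ((-7 + 3)*(-24))*(-81) = -4*(-24)*(-81) = 96*(-81) = -7776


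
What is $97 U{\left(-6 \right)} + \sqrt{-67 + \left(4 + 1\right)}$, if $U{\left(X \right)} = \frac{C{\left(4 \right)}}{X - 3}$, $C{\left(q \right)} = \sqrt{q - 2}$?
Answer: $- \frac{97 \sqrt{2}}{9} + i \sqrt{62} \approx -15.242 + 7.874 i$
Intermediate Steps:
$C{\left(q \right)} = \sqrt{-2 + q}$
$U{\left(X \right)} = \frac{\sqrt{2}}{-3 + X}$ ($U{\left(X \right)} = \frac{\sqrt{-2 + 4}}{X - 3} = \frac{\sqrt{2}}{-3 + X}$)
$97 U{\left(-6 \right)} + \sqrt{-67 + \left(4 + 1\right)} = 97 \frac{\sqrt{2}}{-3 - 6} + \sqrt{-67 + \left(4 + 1\right)} = 97 \frac{\sqrt{2}}{-9} + \sqrt{-67 + 5} = 97 \sqrt{2} \left(- \frac{1}{9}\right) + \sqrt{-62} = 97 \left(- \frac{\sqrt{2}}{9}\right) + i \sqrt{62} = - \frac{97 \sqrt{2}}{9} + i \sqrt{62}$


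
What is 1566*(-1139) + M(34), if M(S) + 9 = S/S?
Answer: -1783682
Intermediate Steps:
M(S) = -8 (M(S) = -9 + S/S = -9 + 1 = -8)
1566*(-1139) + M(34) = 1566*(-1139) - 8 = -1783674 - 8 = -1783682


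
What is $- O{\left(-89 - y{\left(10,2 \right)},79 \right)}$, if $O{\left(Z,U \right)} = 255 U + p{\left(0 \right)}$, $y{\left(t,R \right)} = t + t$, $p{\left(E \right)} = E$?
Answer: $-20145$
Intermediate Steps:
$y{\left(t,R \right)} = 2 t$
$O{\left(Z,U \right)} = 255 U$ ($O{\left(Z,U \right)} = 255 U + 0 = 255 U$)
$- O{\left(-89 - y{\left(10,2 \right)},79 \right)} = - 255 \cdot 79 = \left(-1\right) 20145 = -20145$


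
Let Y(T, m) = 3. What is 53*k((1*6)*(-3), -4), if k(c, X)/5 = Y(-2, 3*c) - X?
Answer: 1855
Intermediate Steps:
k(c, X) = 15 - 5*X (k(c, X) = 5*(3 - X) = 15 - 5*X)
53*k((1*6)*(-3), -4) = 53*(15 - 5*(-4)) = 53*(15 + 20) = 53*35 = 1855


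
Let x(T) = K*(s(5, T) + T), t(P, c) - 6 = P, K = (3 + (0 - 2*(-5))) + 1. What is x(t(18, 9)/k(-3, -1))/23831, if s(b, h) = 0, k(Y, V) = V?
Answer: -336/23831 ≈ -0.014099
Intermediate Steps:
K = 14 (K = (3 + (0 + 10)) + 1 = (3 + 10) + 1 = 13 + 1 = 14)
t(P, c) = 6 + P
x(T) = 14*T (x(T) = 14*(0 + T) = 14*T)
x(t(18, 9)/k(-3, -1))/23831 = (14*((6 + 18)/(-1)))/23831 = (14*(24*(-1)))*(1/23831) = (14*(-24))*(1/23831) = -336*1/23831 = -336/23831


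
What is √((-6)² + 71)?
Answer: √107 ≈ 10.344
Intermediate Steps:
√((-6)² + 71) = √(36 + 71) = √107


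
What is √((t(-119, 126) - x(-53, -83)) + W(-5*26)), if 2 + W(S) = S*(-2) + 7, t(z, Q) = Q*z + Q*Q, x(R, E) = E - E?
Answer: √1147 ≈ 33.867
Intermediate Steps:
x(R, E) = 0
t(z, Q) = Q² + Q*z (t(z, Q) = Q*z + Q² = Q² + Q*z)
W(S) = 5 - 2*S (W(S) = -2 + (S*(-2) + 7) = -2 + (-2*S + 7) = -2 + (7 - 2*S) = 5 - 2*S)
√((t(-119, 126) - x(-53, -83)) + W(-5*26)) = √((126*(126 - 119) - 1*0) + (5 - (-10)*26)) = √((126*7 + 0) + (5 - 2*(-130))) = √((882 + 0) + (5 + 260)) = √(882 + 265) = √1147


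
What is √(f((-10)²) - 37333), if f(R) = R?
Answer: 3*I*√4137 ≈ 192.96*I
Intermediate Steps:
√(f((-10)²) - 37333) = √((-10)² - 37333) = √(100 - 37333) = √(-37233) = 3*I*√4137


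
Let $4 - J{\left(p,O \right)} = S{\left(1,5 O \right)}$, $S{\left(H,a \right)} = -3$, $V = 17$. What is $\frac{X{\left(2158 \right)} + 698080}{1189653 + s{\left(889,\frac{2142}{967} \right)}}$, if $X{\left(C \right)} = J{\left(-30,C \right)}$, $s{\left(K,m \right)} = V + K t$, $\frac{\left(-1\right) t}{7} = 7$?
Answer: $\frac{698087}{1146109} \approx 0.60909$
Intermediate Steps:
$t = -49$ ($t = \left(-7\right) 7 = -49$)
$s{\left(K,m \right)} = 17 - 49 K$ ($s{\left(K,m \right)} = 17 + K \left(-49\right) = 17 - 49 K$)
$J{\left(p,O \right)} = 7$ ($J{\left(p,O \right)} = 4 - -3 = 4 + 3 = 7$)
$X{\left(C \right)} = 7$
$\frac{X{\left(2158 \right)} + 698080}{1189653 + s{\left(889,\frac{2142}{967} \right)}} = \frac{7 + 698080}{1189653 + \left(17 - 43561\right)} = \frac{698087}{1189653 + \left(17 - 43561\right)} = \frac{698087}{1189653 - 43544} = \frac{698087}{1146109}$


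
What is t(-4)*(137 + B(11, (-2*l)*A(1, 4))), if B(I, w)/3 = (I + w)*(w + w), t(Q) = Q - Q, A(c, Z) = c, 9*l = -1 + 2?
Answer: 0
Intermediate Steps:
l = 1/9 (l = (-1 + 2)/9 = (1/9)*1 = 1/9 ≈ 0.11111)
t(Q) = 0
B(I, w) = 6*w*(I + w) (B(I, w) = 3*((I + w)*(w + w)) = 3*((I + w)*(2*w)) = 3*(2*w*(I + w)) = 6*w*(I + w))
t(-4)*(137 + B(11, (-2*l)*A(1, 4))) = 0*(137 + 6*(-2*1/9*1)*(11 - 2*1/9*1)) = 0*(137 + 6*(-2/9*1)*(11 - 2/9*1)) = 0*(137 + 6*(-2/9)*(11 - 2/9)) = 0*(137 + 6*(-2/9)*(97/9)) = 0*(137 - 388/27) = 0*(3311/27) = 0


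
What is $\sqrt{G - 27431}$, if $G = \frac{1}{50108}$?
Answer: $\frac{i \sqrt{17218518676269}}{25054} \approx 165.62 i$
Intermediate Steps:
$G = \frac{1}{50108} \approx 1.9957 \cdot 10^{-5}$
$\sqrt{G - 27431} = \sqrt{\frac{1}{50108} - 27431} = \sqrt{- \frac{1374512547}{50108}} = \frac{i \sqrt{17218518676269}}{25054}$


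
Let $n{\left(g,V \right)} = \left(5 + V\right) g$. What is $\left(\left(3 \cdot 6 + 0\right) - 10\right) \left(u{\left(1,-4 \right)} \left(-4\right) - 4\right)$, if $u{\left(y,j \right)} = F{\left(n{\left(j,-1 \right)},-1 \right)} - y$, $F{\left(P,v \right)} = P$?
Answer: $512$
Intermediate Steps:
$n{\left(g,V \right)} = g \left(5 + V\right)$
$u{\left(y,j \right)} = - y + 4 j$ ($u{\left(y,j \right)} = j \left(5 - 1\right) - y = j 4 - y = 4 j - y = - y + 4 j$)
$\left(\left(3 \cdot 6 + 0\right) - 10\right) \left(u{\left(1,-4 \right)} \left(-4\right) - 4\right) = \left(\left(3 \cdot 6 + 0\right) - 10\right) \left(\left(\left(-1\right) 1 + 4 \left(-4\right)\right) \left(-4\right) - 4\right) = \left(\left(18 + 0\right) - 10\right) \left(\left(-1 - 16\right) \left(-4\right) - 4\right) = \left(18 - 10\right) \left(\left(-17\right) \left(-4\right) - 4\right) = 8 \left(68 - 4\right) = 8 \cdot 64 = 512$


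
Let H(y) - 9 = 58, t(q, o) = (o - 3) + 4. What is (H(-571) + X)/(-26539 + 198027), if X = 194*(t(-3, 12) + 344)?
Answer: 69325/171488 ≈ 0.40426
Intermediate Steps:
t(q, o) = 1 + o (t(q, o) = (-3 + o) + 4 = 1 + o)
H(y) = 67 (H(y) = 9 + 58 = 67)
X = 69258 (X = 194*((1 + 12) + 344) = 194*(13 + 344) = 194*357 = 69258)
(H(-571) + X)/(-26539 + 198027) = (67 + 69258)/(-26539 + 198027) = 69325/171488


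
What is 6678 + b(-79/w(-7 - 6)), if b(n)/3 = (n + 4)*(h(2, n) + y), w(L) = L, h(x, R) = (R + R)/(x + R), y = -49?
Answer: 2385193/455 ≈ 5242.2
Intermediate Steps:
h(x, R) = 2*R/(R + x) (h(x, R) = (2*R)/(R + x) = 2*R/(R + x))
b(n) = 3*(-49 + 2*n/(2 + n))*(4 + n) (b(n) = 3*((n + 4)*(2*n/(n + 2) - 49)) = 3*((4 + n)*(2*n/(2 + n) - 49)) = 3*((4 + n)*(-49 + 2*n/(2 + n))) = 3*((-49 + 2*n/(2 + n))*(4 + n)) = 3*(-49 + 2*n/(2 + n))*(4 + n))
6678 + b(-79/w(-7 - 6)) = 6678 + 3*(-392 - (-22594)/(-7 - 6) - 47*6241/(-7 - 6)²)/(2 - 79/(-7 - 6)) = 6678 + 3*(-392 - (-22594)/(-13) - 47*(-79/(-13))²)/(2 - 79/(-13)) = 6678 + 3*(-392 - (-22594)*(-1)/13 - 47*(-79*(-1/13))²)/(2 - 79*(-1/13)) = 6678 + 3*(-392 - 286*79/13 - 47*(79/13)²)/(2 + 79/13) = 6678 + 3*(-392 - 1738 - 47*6241/169)/(105/13) = 6678 + 3*(13/105)*(-392 - 1738 - 293327/169) = 6678 + 3*(13/105)*(-653297/169) = 6678 - 653297/455 = 2385193/455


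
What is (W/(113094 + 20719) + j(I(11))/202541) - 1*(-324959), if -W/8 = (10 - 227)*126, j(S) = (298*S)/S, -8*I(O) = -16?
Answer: 8807284256237297/27102618833 ≈ 3.2496e+5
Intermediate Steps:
I(O) = 2 (I(O) = -⅛*(-16) = 2)
j(S) = 298
W = 218736 (W = -8*(10 - 227)*126 = -(-1736)*126 = -8*(-27342) = 218736)
(W/(113094 + 20719) + j(I(11))/202541) - 1*(-324959) = (218736/(113094 + 20719) + 298/202541) - 1*(-324959) = (218736/133813 + 298*(1/202541)) + 324959 = (218736*(1/133813) + 298/202541) + 324959 = (218736/133813 + 298/202541) + 324959 = 44342884450/27102618833 + 324959 = 8807284256237297/27102618833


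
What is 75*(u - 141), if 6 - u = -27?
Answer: -8100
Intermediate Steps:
u = 33 (u = 6 - 1*(-27) = 6 + 27 = 33)
75*(u - 141) = 75*(33 - 141) = 75*(-108) = -8100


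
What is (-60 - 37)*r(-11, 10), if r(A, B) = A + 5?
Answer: 582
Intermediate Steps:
r(A, B) = 5 + A
(-60 - 37)*r(-11, 10) = (-60 - 37)*(5 - 11) = -97*(-6) = 582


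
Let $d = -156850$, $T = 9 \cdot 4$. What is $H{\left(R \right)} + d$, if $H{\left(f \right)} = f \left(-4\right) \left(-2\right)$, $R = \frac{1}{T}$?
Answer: $- \frac{1411648}{9} \approx -1.5685 \cdot 10^{5}$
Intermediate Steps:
$T = 36$
$R = \frac{1}{36} \approx 0.027778$
$H{\left(f \right)} = 8 f$ ($H{\left(f \right)} = - 4 f \left(-2\right) = 8 f$)
$H{\left(R \right)} + d = 8 \cdot \frac{1}{36} - 156850 = \frac{2}{9} - 156850 = - \frac{1411648}{9}$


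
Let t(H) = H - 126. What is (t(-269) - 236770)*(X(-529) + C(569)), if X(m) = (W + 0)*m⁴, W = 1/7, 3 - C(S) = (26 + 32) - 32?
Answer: -18572624785984800/7 ≈ -2.6532e+15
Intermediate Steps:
C(S) = -23 (C(S) = 3 - ((26 + 32) - 32) = 3 - (58 - 32) = 3 - 1*26 = 3 - 26 = -23)
W = ⅐ (W = 1*(⅐) = ⅐ ≈ 0.14286)
t(H) = -126 + H
X(m) = m⁴/7 (X(m) = (⅐ + 0)*m⁴ = m⁴/7)
(t(-269) - 236770)*(X(-529) + C(569)) = ((-126 - 269) - 236770)*((⅐)*(-529)⁴ - 23) = (-395 - 236770)*((⅐)*78310985281 - 23) = -237165*(78310985281/7 - 23) = -237165*78310985120/7 = -18572624785984800/7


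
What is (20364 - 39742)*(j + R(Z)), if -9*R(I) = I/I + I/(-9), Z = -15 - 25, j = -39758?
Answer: 62405821966/81 ≈ 7.7044e+8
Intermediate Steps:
Z = -40
R(I) = -⅑ + I/81 (R(I) = -(I/I + I/(-9))/9 = -(1 + I*(-⅑))/9 = -(1 - I/9)/9 = -⅑ + I/81)
(20364 - 39742)*(j + R(Z)) = (20364 - 39742)*(-39758 + (-⅑ + (1/81)*(-40))) = -19378*(-39758 + (-⅑ - 40/81)) = -19378*(-39758 - 49/81) = -19378*(-3220447/81) = 62405821966/81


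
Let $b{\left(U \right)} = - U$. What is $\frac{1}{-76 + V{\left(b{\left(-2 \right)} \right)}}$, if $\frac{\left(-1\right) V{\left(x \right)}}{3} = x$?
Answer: $- \frac{1}{82} \approx -0.012195$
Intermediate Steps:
$V{\left(x \right)} = - 3 x$
$\frac{1}{-76 + V{\left(b{\left(-2 \right)} \right)}} = \frac{1}{-76 - 3 \left(\left(-1\right) \left(-2\right)\right)} = \frac{1}{-76 - 6} = \frac{1}{-82} = - \frac{1}{82}$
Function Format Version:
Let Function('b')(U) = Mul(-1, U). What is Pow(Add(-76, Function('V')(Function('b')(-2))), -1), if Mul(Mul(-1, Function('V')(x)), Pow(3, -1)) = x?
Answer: Rational(-1, 82) ≈ -0.012195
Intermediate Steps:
Function('V')(x) = Mul(-3, x)
Pow(Add(-76, Function('V')(Function('b')(-2))), -1) = Pow(Add(-76, Mul(-3, Mul(-1, -2))), -1) = Pow(Add(-76, Mul(-3, 2)), -1) = Pow(Add(-76, -6), -1) = Pow(-82, -1) = Rational(-1, 82)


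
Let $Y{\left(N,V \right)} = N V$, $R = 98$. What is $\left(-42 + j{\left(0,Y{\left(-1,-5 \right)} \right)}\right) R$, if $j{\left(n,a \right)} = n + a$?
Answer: $-3626$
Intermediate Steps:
$j{\left(n,a \right)} = a + n$
$\left(-42 + j{\left(0,Y{\left(-1,-5 \right)} \right)}\right) R = \left(-42 + \left(\left(-1\right) \left(-5\right) + 0\right)\right) 98 = \left(-42 + \left(5 + 0\right)\right) 98 = \left(-42 + 5\right) 98 = \left(-37\right) 98 = -3626$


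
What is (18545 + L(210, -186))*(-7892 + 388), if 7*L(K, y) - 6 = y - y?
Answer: -139168112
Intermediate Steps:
L(K, y) = 6/7 (L(K, y) = 6/7 + (y - y)/7 = 6/7 + (⅐)*0 = 6/7 + 0 = 6/7)
(18545 + L(210, -186))*(-7892 + 388) = (18545 + 6/7)*(-7892 + 388) = (129821/7)*(-7504) = -139168112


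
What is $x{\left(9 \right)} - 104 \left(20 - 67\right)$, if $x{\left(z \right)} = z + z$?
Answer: $4906$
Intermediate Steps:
$x{\left(z \right)} = 2 z$
$x{\left(9 \right)} - 104 \left(20 - 67\right) = 2 \cdot 9 - 104 \left(20 - 67\right) = 18 - -4888 = 18 + 4888 = 4906$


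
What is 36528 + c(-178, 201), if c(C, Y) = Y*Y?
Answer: 76929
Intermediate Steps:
c(C, Y) = Y²
36528 + c(-178, 201) = 36528 + 201² = 36528 + 40401 = 76929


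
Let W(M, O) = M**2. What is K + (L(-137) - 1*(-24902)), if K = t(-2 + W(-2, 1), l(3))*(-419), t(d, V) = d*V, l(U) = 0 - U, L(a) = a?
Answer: 27279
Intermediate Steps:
l(U) = -U
t(d, V) = V*d
K = 2514 (K = ((-1*3)*(-2 + (-2)**2))*(-419) = -3*(-2 + 4)*(-419) = -3*2*(-419) = -6*(-419) = 2514)
K + (L(-137) - 1*(-24902)) = 2514 + (-137 - 1*(-24902)) = 2514 + (-137 + 24902) = 2514 + 24765 = 27279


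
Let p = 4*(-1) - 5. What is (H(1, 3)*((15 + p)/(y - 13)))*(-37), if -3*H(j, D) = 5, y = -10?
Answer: -370/23 ≈ -16.087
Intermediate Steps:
H(j, D) = -5/3 (H(j, D) = -1/3*5 = -5/3)
p = -9 (p = -4 - 5 = -9)
(H(1, 3)*((15 + p)/(y - 13)))*(-37) = -5*(15 - 9)/(3*(-10 - 13))*(-37) = -10/(-23)*(-37) = -10*(-1)/23*(-37) = -5/3*(-6/23)*(-37) = (10/23)*(-37) = -370/23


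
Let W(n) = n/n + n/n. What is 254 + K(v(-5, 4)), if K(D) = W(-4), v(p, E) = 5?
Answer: 256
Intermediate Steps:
W(n) = 2 (W(n) = 1 + 1 = 2)
K(D) = 2
254 + K(v(-5, 4)) = 254 + 2 = 256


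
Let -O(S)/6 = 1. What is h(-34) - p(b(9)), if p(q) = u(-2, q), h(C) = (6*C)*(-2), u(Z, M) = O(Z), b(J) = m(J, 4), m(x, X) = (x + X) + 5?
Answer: 414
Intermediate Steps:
m(x, X) = 5 + X + x (m(x, X) = (X + x) + 5 = 5 + X + x)
b(J) = 9 + J (b(J) = 5 + 4 + J = 9 + J)
O(S) = -6 (O(S) = -6*1 = -6)
u(Z, M) = -6
h(C) = -12*C
p(q) = -6
h(-34) - p(b(9)) = -12*(-34) - 1*(-6) = 408 + 6 = 414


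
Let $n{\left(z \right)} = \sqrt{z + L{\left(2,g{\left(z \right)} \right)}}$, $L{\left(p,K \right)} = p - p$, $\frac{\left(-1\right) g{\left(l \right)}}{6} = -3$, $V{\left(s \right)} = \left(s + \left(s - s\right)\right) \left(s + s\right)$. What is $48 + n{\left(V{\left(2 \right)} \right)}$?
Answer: $48 + 2 \sqrt{2} \approx 50.828$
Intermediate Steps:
$V{\left(s \right)} = 2 s^{2}$ ($V{\left(s \right)} = \left(s + 0\right) 2 s = s 2 s = 2 s^{2}$)
$g{\left(l \right)} = 18$ ($g{\left(l \right)} = \left(-6\right) \left(-3\right) = 18$)
$L{\left(p,K \right)} = 0$
$n{\left(z \right)} = \sqrt{z}$ ($n{\left(z \right)} = \sqrt{z + 0} = \sqrt{z}$)
$48 + n{\left(V{\left(2 \right)} \right)} = 48 + \sqrt{2 \cdot 2^{2}} = 48 + \sqrt{2 \cdot 4} = 48 + \sqrt{8} = 48 + 2 \sqrt{2}$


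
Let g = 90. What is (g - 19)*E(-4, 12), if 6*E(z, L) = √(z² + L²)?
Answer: 142*√10/3 ≈ 149.68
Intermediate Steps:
E(z, L) = √(L² + z²)/6 (E(z, L) = √(z² + L²)/6 = √(L² + z²)/6)
(g - 19)*E(-4, 12) = (90 - 19)*(√(12² + (-4)²)/6) = 71*(√(144 + 16)/6) = 71*(√160/6) = 71*((4*√10)/6) = 71*(2*√10/3) = 142*√10/3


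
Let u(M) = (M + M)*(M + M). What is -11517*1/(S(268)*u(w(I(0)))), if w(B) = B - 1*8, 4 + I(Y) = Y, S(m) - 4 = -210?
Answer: 3839/39552 ≈ 0.097062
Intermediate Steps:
S(m) = -206 (S(m) = 4 - 210 = -206)
I(Y) = -4 + Y
w(B) = -8 + B (w(B) = B - 8 = -8 + B)
u(M) = 4*M² (u(M) = (2*M)*(2*M) = 4*M²)
-11517*1/(S(268)*u(w(I(0)))) = -11517*(-1/(824*(-8 + (-4 + 0))²)) = -11517*(-1/(824*(-8 - 4)²)) = -11517/((4*(-12)²)*(-206)) = -11517/((4*144)*(-206)) = -11517/(576*(-206)) = -11517/(-118656) = -11517*(-1/118656) = 3839/39552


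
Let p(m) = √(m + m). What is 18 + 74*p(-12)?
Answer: 18 + 148*I*√6 ≈ 18.0 + 362.52*I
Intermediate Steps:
p(m) = √2*√m (p(m) = √(2*m) = √2*√m)
18 + 74*p(-12) = 18 + 74*(√2*√(-12)) = 18 + 74*(√2*(2*I*√3)) = 18 + 74*(2*I*√6) = 18 + 148*I*√6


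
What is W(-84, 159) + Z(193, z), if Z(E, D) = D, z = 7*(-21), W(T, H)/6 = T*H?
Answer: -80283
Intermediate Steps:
W(T, H) = 6*H*T (W(T, H) = 6*(T*H) = 6*(H*T) = 6*H*T)
z = -147
W(-84, 159) + Z(193, z) = 6*159*(-84) - 147 = -80136 - 147 = -80283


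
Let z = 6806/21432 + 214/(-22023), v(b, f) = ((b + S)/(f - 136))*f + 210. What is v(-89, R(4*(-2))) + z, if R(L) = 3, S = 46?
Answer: 6123308959/28982268 ≈ 211.28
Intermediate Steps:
v(b, f) = 210 + f*(46 + b)/(-136 + f) (v(b, f) = ((b + 46)/(f - 136))*f + 210 = ((46 + b)/(-136 + f))*f + 210 = f*(46 + b)/(-136 + f) + 210 = 210 + f*(46 + b)/(-136 + f))
z = 24217015/78666156 (z = 6806*(1/21432) + 214*(-1/22023) = 3403/10716 - 214/22023 = 24217015/78666156 ≈ 0.30785)
v(-89, R(4*(-2))) + z = (-28560 + 256*3 - 89*3)/(-136 + 3) + 24217015/78666156 = (-28560 + 768 - 267)/(-133) + 24217015/78666156 = -1/133*(-28059) + 24217015/78666156 = 28059/133 + 24217015/78666156 = 6123308959/28982268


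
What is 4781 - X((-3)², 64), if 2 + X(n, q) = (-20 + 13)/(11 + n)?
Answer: 95667/20 ≈ 4783.4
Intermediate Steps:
X(n, q) = -2 - 7/(11 + n) (X(n, q) = -2 + (-20 + 13)/(11 + n) = -2 - 7/(11 + n))
4781 - X((-3)², 64) = 4781 - (-29 - 2*(-3)²)/(11 + (-3)²) = 4781 - (-29 - 2*9)/(11 + 9) = 4781 - (-29 - 18)/20 = 4781 - (-47)/20 = 4781 - 1*(-47/20) = 4781 + 47/20 = 95667/20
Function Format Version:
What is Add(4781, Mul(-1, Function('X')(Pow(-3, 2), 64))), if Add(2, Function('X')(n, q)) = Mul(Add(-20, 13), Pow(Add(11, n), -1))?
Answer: Rational(95667, 20) ≈ 4783.4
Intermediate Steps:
Function('X')(n, q) = Add(-2, Mul(-7, Pow(Add(11, n), -1))) (Function('X')(n, q) = Add(-2, Mul(Add(-20, 13), Pow(Add(11, n), -1))) = Add(-2, Mul(-7, Pow(Add(11, n), -1))))
Add(4781, Mul(-1, Function('X')(Pow(-3, 2), 64))) = Add(4781, Mul(-1, Mul(Pow(Add(11, Pow(-3, 2)), -1), Add(-29, Mul(-2, Pow(-3, 2)))))) = Add(4781, Mul(-1, Mul(Pow(Add(11, 9), -1), Add(-29, Mul(-2, 9))))) = Add(4781, Mul(-1, Mul(Pow(20, -1), Add(-29, -18)))) = Add(4781, Mul(-1, Mul(Rational(1, 20), -47))) = Add(4781, Mul(-1, Rational(-47, 20))) = Add(4781, Rational(47, 20)) = Rational(95667, 20)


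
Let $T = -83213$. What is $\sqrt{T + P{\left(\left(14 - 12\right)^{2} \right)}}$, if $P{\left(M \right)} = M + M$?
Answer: $129 i \sqrt{5} \approx 288.45 i$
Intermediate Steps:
$P{\left(M \right)} = 2 M$
$\sqrt{T + P{\left(\left(14 - 12\right)^{2} \right)}} = \sqrt{-83213 + 2 \left(14 - 12\right)^{2}} = \sqrt{-83213 + 2 \cdot 2^{2}} = \sqrt{-83213 + 2 \cdot 4} = \sqrt{-83213 + 8} = \sqrt{-83205} = 129 i \sqrt{5}$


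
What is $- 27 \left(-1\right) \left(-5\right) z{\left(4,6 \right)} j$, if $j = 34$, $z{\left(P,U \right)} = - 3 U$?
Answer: $82620$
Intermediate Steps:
$- 27 \left(-1\right) \left(-5\right) z{\left(4,6 \right)} j = - 27 \left(-1\right) \left(-5\right) \left(\left(-3\right) 6\right) 34 = - 27 \cdot 5 \left(-18\right) 34 = \left(-27\right) \left(-90\right) 34 = 2430 \cdot 34 = 82620$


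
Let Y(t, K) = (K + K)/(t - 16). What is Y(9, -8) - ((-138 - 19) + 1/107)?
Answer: 119298/749 ≈ 159.28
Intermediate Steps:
Y(t, K) = 2*K/(-16 + t) (Y(t, K) = (2*K)/(-16 + t) = 2*K/(-16 + t))
Y(9, -8) - ((-138 - 19) + 1/107) = 2*(-8)/(-16 + 9) - ((-138 - 19) + 1/107) = 2*(-8)/(-7) - (-157 + 1/107) = 2*(-8)*(-⅐) - 1*(-16798/107) = 16/7 + 16798/107 = 119298/749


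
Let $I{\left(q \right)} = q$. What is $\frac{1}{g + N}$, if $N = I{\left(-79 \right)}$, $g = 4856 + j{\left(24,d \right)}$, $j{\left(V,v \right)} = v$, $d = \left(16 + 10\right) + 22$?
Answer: $\frac{1}{4825} \approx 0.00020725$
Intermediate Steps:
$d = 48$ ($d = 26 + 22 = 48$)
$g = 4904$ ($g = 4856 + 48 = 4904$)
$N = -79$
$\frac{1}{g + N} = \frac{1}{4904 - 79} = \frac{1}{4825}$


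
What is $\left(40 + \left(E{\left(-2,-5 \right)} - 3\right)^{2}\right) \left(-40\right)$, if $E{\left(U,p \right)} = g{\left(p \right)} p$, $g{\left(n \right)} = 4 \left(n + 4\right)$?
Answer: $-13160$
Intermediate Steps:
$g{\left(n \right)} = 16 + 4 n$ ($g{\left(n \right)} = 4 \left(4 + n\right) = 16 + 4 n$)
$E{\left(U,p \right)} = p \left(16 + 4 p\right)$ ($E{\left(U,p \right)} = \left(16 + 4 p\right) p = p \left(16 + 4 p\right)$)
$\left(40 + \left(E{\left(-2,-5 \right)} - 3\right)^{2}\right) \left(-40\right) = \left(40 + \left(4 \left(-5\right) \left(4 - 5\right) - 3\right)^{2}\right) \left(-40\right) = \left(40 + \left(4 \left(-5\right) \left(-1\right) - 3\right)^{2}\right) \left(-40\right) = \left(40 + \left(20 - 3\right)^{2}\right) \left(-40\right) = \left(40 + 17^{2}\right) \left(-40\right) = \left(40 + 289\right) \left(-40\right) = 329 \left(-40\right) = -13160$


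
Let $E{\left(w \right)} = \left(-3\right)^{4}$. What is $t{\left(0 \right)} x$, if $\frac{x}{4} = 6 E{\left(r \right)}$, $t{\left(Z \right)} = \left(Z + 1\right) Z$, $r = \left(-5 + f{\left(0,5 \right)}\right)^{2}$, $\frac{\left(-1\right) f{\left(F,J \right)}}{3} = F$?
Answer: $0$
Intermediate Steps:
$f{\left(F,J \right)} = - 3 F$
$r = 25$ ($r = \left(-5 - 0\right)^{2} = \left(-5 + 0\right)^{2} = \left(-5\right)^{2} = 25$)
$E{\left(w \right)} = 81$
$t{\left(Z \right)} = Z \left(1 + Z\right)$ ($t{\left(Z \right)} = \left(1 + Z\right) Z = Z \left(1 + Z\right)$)
$x = 1944$ ($x = 4 \cdot 6 \cdot 81 = 4 \cdot 486 = 1944$)
$t{\left(0 \right)} x = 0 \left(1 + 0\right) 1944 = 0 \cdot 1 \cdot 1944 = 0 \cdot 1944 = 0$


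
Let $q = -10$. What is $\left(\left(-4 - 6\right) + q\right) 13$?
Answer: $-260$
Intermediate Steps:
$\left(\left(-4 - 6\right) + q\right) 13 = \left(\left(-4 - 6\right) - 10\right) 13 = \left(-10 - 10\right) 13 = \left(-20\right) 13 = -260$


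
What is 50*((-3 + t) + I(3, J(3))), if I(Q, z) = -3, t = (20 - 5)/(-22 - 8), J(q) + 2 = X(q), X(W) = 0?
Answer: -325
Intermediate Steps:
J(q) = -2 (J(q) = -2 + 0 = -2)
t = -½ (t = 15/(-30) = 15*(-1/30) = -½ ≈ -0.50000)
50*((-3 + t) + I(3, J(3))) = 50*((-3 - ½) - 3) = 50*(-7/2 - 3) = 50*(-13/2) = -325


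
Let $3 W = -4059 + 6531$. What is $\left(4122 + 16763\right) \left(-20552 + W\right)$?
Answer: $-412019280$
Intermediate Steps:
$W = 824$ ($W = \frac{-4059 + 6531}{3} = \frac{1}{3} \cdot 2472 = 824$)
$\left(4122 + 16763\right) \left(-20552 + W\right) = \left(4122 + 16763\right) \left(-20552 + 824\right) = 20885 \left(-19728\right) = -412019280$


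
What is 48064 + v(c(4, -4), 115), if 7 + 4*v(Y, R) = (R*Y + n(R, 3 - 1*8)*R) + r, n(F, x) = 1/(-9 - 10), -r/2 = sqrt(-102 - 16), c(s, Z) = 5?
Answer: 3663541/76 - I*sqrt(118)/2 ≈ 48205.0 - 5.4314*I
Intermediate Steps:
r = -2*I*sqrt(118) (r = -2*sqrt(-102 - 16) = -2*I*sqrt(118) ≈ -21.726*I)
n(F, x) = -1/19 (n(F, x) = 1/(-19) = -1/19)
v(Y, R) = -7/4 - R/76 - I*sqrt(118)/2 + R*Y/4 (v(Y, R) = -7/4 + ((R*Y - R/19) - 2*I*sqrt(118))/4 = -7/4 + ((-R/19 + R*Y) - 2*I*sqrt(118))/4 = -7/4 + (-R/19 + R*Y - 2*I*sqrt(118))/4 = -7/4 + (-R/76 - I*sqrt(118)/2 + R*Y/4) = -7/4 - R/76 - I*sqrt(118)/2 + R*Y/4)
48064 + v(c(4, -4), 115) = 48064 + (-7/4 - 1/76*115 - I*sqrt(118)/2 + (1/4)*115*5) = 48064 + (-7/4 - 115/76 - I*sqrt(118)/2 + 575/4) = 48064 + (10677/76 - I*sqrt(118)/2) = 3663541/76 - I*sqrt(118)/2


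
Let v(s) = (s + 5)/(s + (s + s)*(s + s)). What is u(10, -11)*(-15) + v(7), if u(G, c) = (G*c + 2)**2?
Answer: -35516868/203 ≈ -1.7496e+5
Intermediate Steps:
u(G, c) = (2 + G*c)**2
v(s) = (5 + s)/(s + 4*s**2) (v(s) = (5 + s)/(s + (2*s)*(2*s)) = (5 + s)/(s + 4*s**2))
u(10, -11)*(-15) + v(7) = (2 + 10*(-11))**2*(-15) + (5 + 7)/(7*(1 + 4*7)) = (2 - 110)**2*(-15) + (1/7)*12/(1 + 28) = (-108)**2*(-15) + (1/7)*12/29 = 11664*(-15) + (1/7)*(1/29)*12 = -174960 + 12/203 = -35516868/203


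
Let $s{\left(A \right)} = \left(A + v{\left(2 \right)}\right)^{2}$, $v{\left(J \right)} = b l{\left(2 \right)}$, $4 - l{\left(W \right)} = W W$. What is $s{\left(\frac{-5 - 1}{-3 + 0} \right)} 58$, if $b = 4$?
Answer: $232$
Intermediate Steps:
$l{\left(W \right)} = 4 - W^{2}$ ($l{\left(W \right)} = 4 - W W = 4 - W^{2}$)
$v{\left(J \right)} = 0$ ($v{\left(J \right)} = 4 \left(4 - 2^{2}\right) = 4 \left(4 - 4\right) = 4 \cdot 0 = 0$)
$s{\left(A \right)} = A^{2}$ ($s{\left(A \right)} = \left(A + 0\right)^{2} = A^{2}$)
$s{\left(\frac{-5 - 1}{-3 + 0} \right)} 58 = \left(\frac{-5 - 1}{-3 + 0}\right)^{2} \cdot 58 = \left(- \frac{6}{-3}\right)^{2} \cdot 58 = \left(\left(-6\right) \left(- \frac{1}{3}\right)\right)^{2} \cdot 58 = 2^{2} \cdot 58 = 4 \cdot 58 = 232$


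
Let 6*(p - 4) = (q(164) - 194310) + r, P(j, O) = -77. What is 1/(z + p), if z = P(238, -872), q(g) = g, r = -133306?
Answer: -3/163945 ≈ -1.8299e-5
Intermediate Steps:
p = -163714/3 (p = 4 + ((164 - 194310) - 133306)/6 = 4 + (-194146 - 133306)/6 = 4 + (1/6)*(-327452) = 4 - 163726/3 = -163714/3 ≈ -54571.)
z = -77
1/(z + p) = 1/(-77 - 163714/3) = 1/(-163945/3) = -3/163945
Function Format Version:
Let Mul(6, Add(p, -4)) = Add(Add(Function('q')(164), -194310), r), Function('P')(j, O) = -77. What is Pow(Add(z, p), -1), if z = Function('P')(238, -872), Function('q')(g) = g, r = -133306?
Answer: Rational(-3, 163945) ≈ -1.8299e-5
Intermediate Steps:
p = Rational(-163714, 3) (p = Add(4, Mul(Rational(1, 6), Add(Add(164, -194310), -133306))) = Add(4, Mul(Rational(1, 6), Add(-194146, -133306))) = Add(4, Mul(Rational(1, 6), -327452)) = Add(4, Rational(-163726, 3)) = Rational(-163714, 3) ≈ -54571.)
z = -77
Pow(Add(z, p), -1) = Pow(Add(-77, Rational(-163714, 3)), -1) = Pow(Rational(-163945, 3), -1) = Rational(-3, 163945)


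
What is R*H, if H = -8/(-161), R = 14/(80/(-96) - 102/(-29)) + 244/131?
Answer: 3464512/9849497 ≈ 0.35175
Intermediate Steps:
R = 433064/61177 (R = 14/(80*(-1/96) - 102*(-1/29)) + 244*(1/131) = 14/(-⅚ + 102/29) + 244/131 = 14/(467/174) + 244/131 = 14*(174/467) + 244/131 = 2436/467 + 244/131 = 433064/61177 ≈ 7.0789)
H = 8/161 (H = -8*(-1/161) = 8/161 ≈ 0.049689)
R*H = (433064/61177)*(8/161) = 3464512/9849497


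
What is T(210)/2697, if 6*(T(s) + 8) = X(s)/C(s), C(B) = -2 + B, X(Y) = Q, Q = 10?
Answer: -4987/1682928 ≈ -0.0029633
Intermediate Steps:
X(Y) = 10
T(s) = -8 + 5/(3*(-2 + s)) (T(s) = -8 + (10/(-2 + s))/6 = -8 + 5/(3*(-2 + s)))
T(210)/2697 = ((53 - 24*210)/(3*(-2 + 210)))/2697 = ((1/3)*(53 - 5040)/208)*(1/2697) = ((1/3)*(1/208)*(-4987))*(1/2697) = -4987/624*1/2697 = -4987/1682928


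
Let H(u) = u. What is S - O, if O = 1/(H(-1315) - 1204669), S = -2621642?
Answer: -3161658305727/1205984 ≈ -2.6216e+6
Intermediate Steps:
O = -1/1205984 (O = 1/(-1315 - 1204669) = 1/(-1205984) = -1/1205984 ≈ -8.2920e-7)
S - O = -2621642 - 1*(-1/1205984) = -2621642 + 1/1205984 = -3161658305727/1205984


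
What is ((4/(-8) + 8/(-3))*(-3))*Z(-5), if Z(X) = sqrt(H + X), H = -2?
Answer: 19*I*sqrt(7)/2 ≈ 25.135*I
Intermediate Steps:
Z(X) = sqrt(-2 + X)
((4/(-8) + 8/(-3))*(-3))*Z(-5) = ((4/(-8) + 8/(-3))*(-3))*sqrt(-2 - 5) = ((4*(-1/8) + 8*(-1/3))*(-3))*sqrt(-7) = ((-1/2 - 8/3)*(-3))*(I*sqrt(7)) = (-19/6*(-3))*(I*sqrt(7)) = 19*(I*sqrt(7))/2 = 19*I*sqrt(7)/2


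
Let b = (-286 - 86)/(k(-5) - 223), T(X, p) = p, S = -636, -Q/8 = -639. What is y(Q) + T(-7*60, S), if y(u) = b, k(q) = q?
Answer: -12053/19 ≈ -634.37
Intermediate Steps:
Q = 5112 (Q = -8*(-639) = 5112)
b = 31/19 (b = (-286 - 86)/(-5 - 223) = -372/(-228) = -372*(-1/228) = 31/19 ≈ 1.6316)
y(u) = 31/19
y(Q) + T(-7*60, S) = 31/19 - 636 = -12053/19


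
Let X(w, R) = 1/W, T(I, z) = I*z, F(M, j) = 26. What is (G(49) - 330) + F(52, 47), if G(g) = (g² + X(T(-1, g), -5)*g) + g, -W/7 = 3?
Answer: 6431/3 ≈ 2143.7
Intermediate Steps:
W = -21 (W = -7*3 = -21)
X(w, R) = -1/21 (X(w, R) = 1/(-21) = -1/21)
G(g) = g² + 20*g/21 (G(g) = (g² - g/21) + g = g² + 20*g/21)
(G(49) - 330) + F(52, 47) = ((1/21)*49*(20 + 21*49) - 330) + 26 = ((1/21)*49*(20 + 1029) - 330) + 26 = ((1/21)*49*1049 - 330) + 26 = (7343/3 - 330) + 26 = 6353/3 + 26 = 6431/3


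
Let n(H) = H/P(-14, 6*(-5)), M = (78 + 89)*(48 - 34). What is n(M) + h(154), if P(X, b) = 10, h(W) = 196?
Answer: 2149/5 ≈ 429.80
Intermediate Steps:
M = 2338 (M = 167*14 = 2338)
n(H) = H/10
n(M) + h(154) = (⅒)*2338 + 196 = 1169/5 + 196 = 2149/5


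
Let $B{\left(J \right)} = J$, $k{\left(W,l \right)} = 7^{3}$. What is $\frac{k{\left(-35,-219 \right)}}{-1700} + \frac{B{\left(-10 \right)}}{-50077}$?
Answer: $- \frac{17159411}{85130900} \approx -0.20157$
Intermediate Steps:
$k{\left(W,l \right)} = 343$
$\frac{k{\left(-35,-219 \right)}}{-1700} + \frac{B{\left(-10 \right)}}{-50077} = \frac{343}{-1700} - \frac{10}{-50077} = 343 \left(- \frac{1}{1700}\right) - - \frac{10}{50077} = - \frac{343}{1700} + \frac{10}{50077} = - \frac{17159411}{85130900}$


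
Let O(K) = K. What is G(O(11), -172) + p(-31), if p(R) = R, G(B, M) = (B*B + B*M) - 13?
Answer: -1815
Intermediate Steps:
G(B, M) = -13 + B² + B*M (G(B, M) = (B² + B*M) - 13 = -13 + B² + B*M)
G(O(11), -172) + p(-31) = (-13 + 11² + 11*(-172)) - 31 = (-13 + 121 - 1892) - 31 = -1784 - 31 = -1815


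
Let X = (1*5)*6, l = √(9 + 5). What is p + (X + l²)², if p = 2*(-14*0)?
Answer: 1936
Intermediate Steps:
l = √14 ≈ 3.7417
X = 30 (X = 5*6 = 30)
p = 0 (p = 2*0 = 0)
p + (X + l²)² = 0 + (30 + (√14)²)² = 0 + (30 + 14)² = 0 + 44² = 0 + 1936 = 1936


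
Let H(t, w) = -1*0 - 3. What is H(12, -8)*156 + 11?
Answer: -457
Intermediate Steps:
H(t, w) = -3 (H(t, w) = 0 - 3 = -3)
H(12, -8)*156 + 11 = -3*156 + 11 = -468 + 11 = -457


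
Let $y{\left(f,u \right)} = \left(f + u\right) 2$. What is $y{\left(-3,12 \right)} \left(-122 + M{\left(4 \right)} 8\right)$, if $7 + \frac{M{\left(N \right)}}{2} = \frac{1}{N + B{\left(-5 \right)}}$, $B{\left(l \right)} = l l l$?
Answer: $- \frac{509940}{121} \approx -4214.4$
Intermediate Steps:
$B{\left(l \right)} = l^{3}$ ($B{\left(l \right)} = l^{2} l = l^{3}$)
$y{\left(f,u \right)} = 2 f + 2 u$
$M{\left(N \right)} = -14 + \frac{2}{-125 + N}$ ($M{\left(N \right)} = -14 + \frac{2}{N + \left(-5\right)^{3}} = -14 + \frac{2}{N - 125} = -14 + \frac{2}{-125 + N}$)
$y{\left(-3,12 \right)} \left(-122 + M{\left(4 \right)} 8\right) = \left(2 \left(-3\right) + 2 \cdot 12\right) \left(-122 + \frac{2 \left(876 - 28\right)}{-125 + 4} \cdot 8\right) = \left(-6 + 24\right) \left(-122 + \frac{2 \left(876 - 28\right)}{-121} \cdot 8\right) = 18 \left(-122 + 2 \left(- \frac{1}{121}\right) 848 \cdot 8\right) = 18 \left(-122 - \frac{13568}{121}\right) = 18 \left(- \frac{28330}{121}\right) = - \frac{509940}{121}$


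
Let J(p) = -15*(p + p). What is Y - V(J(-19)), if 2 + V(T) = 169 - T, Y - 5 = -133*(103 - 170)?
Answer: 9319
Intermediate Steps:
Y = 8916 (Y = 5 - 133*(103 - 170) = 5 - 133*(-67) = 5 + 8911 = 8916)
J(p) = -30*p
V(T) = 167 - T (V(T) = -2 + (169 - T) = 167 - T)
Y - V(J(-19)) = 8916 - (167 - (-30)*(-19)) = 8916 - (167 - 1*570) = 8916 - (167 - 570) = 8916 - 1*(-403) = 8916 + 403 = 9319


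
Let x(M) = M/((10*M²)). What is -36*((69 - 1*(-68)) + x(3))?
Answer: -24666/5 ≈ -4933.2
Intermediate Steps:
x(M) = 1/(10*M) (x(M) = M*(1/(10*M²)) = 1/(10*M))
-36*((69 - 1*(-68)) + x(3)) = -36*((69 - 1*(-68)) + (⅒)/3) = -36*((69 + 68) + (⅒)*(⅓)) = -36*(137 + 1/30) = -36*4111/30 = -24666/5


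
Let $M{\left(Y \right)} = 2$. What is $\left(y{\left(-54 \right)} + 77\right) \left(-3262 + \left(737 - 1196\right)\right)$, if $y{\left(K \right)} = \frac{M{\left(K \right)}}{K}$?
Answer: $- \frac{7732238}{27} \approx -2.8638 \cdot 10^{5}$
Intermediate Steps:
$y{\left(K \right)} = \frac{2}{K}$
$\left(y{\left(-54 \right)} + 77\right) \left(-3262 + \left(737 - 1196\right)\right) = \left(\frac{2}{-54} + 77\right) \left(-3262 + \left(737 - 1196\right)\right) = \left(2 \left(- \frac{1}{54}\right) + 77\right) \left(-3262 + \left(737 - 1196\right)\right) = \left(- \frac{1}{27} + 77\right) \left(-3262 - 459\right) = \frac{2078}{27} \left(-3721\right) = - \frac{7732238}{27}$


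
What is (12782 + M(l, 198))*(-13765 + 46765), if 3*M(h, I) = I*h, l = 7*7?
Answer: 528528000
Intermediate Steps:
l = 49
M(h, I) = I*h/3 (M(h, I) = (I*h)/3 = I*h/3)
(12782 + M(l, 198))*(-13765 + 46765) = (12782 + (⅓)*198*49)*(-13765 + 46765) = (12782 + 3234)*33000 = 16016*33000 = 528528000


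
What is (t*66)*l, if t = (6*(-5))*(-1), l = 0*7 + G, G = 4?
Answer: 7920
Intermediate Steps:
l = 4 (l = 0*7 + 4 = 0 + 4 = 4)
t = 30 (t = -30*(-1) = 30)
(t*66)*l = (30*66)*4 = 1980*4 = 7920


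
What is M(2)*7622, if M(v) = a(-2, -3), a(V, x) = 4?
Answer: 30488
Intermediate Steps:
M(v) = 4
M(2)*7622 = 4*7622 = 30488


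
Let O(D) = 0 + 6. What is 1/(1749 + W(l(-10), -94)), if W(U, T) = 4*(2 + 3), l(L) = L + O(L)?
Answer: 1/1769 ≈ 0.00056529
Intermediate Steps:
O(D) = 6
l(L) = 6 + L (l(L) = L + 6 = 6 + L)
W(U, T) = 20 (W(U, T) = 4*5 = 20)
1/(1749 + W(l(-10), -94)) = 1/(1749 + 20) = 1/1769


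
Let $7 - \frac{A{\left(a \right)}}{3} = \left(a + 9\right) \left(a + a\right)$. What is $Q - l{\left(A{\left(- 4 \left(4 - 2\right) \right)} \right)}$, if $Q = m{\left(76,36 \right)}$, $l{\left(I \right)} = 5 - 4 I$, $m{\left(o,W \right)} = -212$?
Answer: $59$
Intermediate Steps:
$A{\left(a \right)} = 21 - 6 a \left(9 + a\right)$ ($A{\left(a \right)} = 21 - 3 \left(a + 9\right) \left(a + a\right) = 21 - 3 \left(9 + a\right) 2 a = 21 - 3 \cdot 2 a \left(9 + a\right) = 21 - 6 a \left(9 + a\right)$)
$Q = -212$
$Q - l{\left(A{\left(- 4 \left(4 - 2\right) \right)} \right)} = -212 - \left(5 - 4 \left(21 - 54 \left(- 4 \left(4 - 2\right)\right) - 6 \left(- 4 \left(4 - 2\right)\right)^{2}\right)\right) = -212 - \left(5 - 4 \left(21 - 54 \left(\left(-4\right) 2\right) - 6 \left(\left(-4\right) 2\right)^{2}\right)\right) = -212 - \left(5 - 4 \left(21 - -432 - 6 \left(-8\right)^{2}\right)\right) = -212 - \left(5 - 4 \left(21 + 432 - 384\right)\right) = -212 - \left(5 - 276\right) = -212 - -271 = -212 + 271 = 59$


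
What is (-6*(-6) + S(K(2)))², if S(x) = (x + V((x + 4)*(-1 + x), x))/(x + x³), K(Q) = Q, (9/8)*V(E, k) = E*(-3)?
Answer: 29929/25 ≈ 1197.2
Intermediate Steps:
V(E, k) = -8*E/3 (V(E, k) = 8*(E*(-3))/9 = 8*(-3*E)/9 = -8*E/3)
S(x) = (x - 8*(-1 + x)*(4 + x)/3)/(x + x³) (S(x) = (x - 8*(x + 4)*(-1 + x)/3)/(x + x³) = (x - 8*(4 + x)*(-1 + x)/3)/(x + x³) = (x - 8*(-1 + x)*(4 + x)/3)/(x + x³))
(-6*(-6) + S(K(2)))² = (-6*(-6) + (⅓)*(32 - 21*2 - 8*2²)/(2*(1 + 2²)))² = (36 + (⅓)*(½)*(32 - 42 - 8*4)/(1 + 4))² = (36 + (⅓)*(½)*(32 - 42 - 32)/5)² = (36 + (⅓)*(½)*(⅕)*(-42))² = (36 - 7/5)² = (173/5)² = 29929/25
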